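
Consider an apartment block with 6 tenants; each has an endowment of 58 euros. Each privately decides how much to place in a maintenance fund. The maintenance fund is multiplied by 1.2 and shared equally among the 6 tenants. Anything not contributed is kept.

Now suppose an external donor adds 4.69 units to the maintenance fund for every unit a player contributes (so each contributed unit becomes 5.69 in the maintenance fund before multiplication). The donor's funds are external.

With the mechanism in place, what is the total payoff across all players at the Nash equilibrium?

With the mechanism, a contributed unit returns 1.2 × 5.69 / 6 = 1.1380 per unit of net cost to the contributor — now above 1 — so contributing fully is weakly dominant for every player.
So the Nash equilibrium is full contribution by all 6; the group earns 1.2 × 5.69 × 348 = 2376.14.

2376.14 euros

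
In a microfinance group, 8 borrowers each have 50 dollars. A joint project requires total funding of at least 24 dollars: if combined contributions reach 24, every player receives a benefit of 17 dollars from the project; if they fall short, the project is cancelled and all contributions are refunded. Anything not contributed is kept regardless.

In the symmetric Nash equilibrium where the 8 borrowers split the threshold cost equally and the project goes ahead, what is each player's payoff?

Equal share of the threshold: 24/8 = 3.
At this profile no one gains by cutting their contribution: any cut drops the total below 24, the project is cancelled, contributions are refunded, and the deviator ends with 50, which is less than 50 − 3 + 17 = 64. Contributing more than 3 just wastes the excess. So contributing exactly 3 is a best response.
Each player's payoff: 50 − 3 + 17 = 64.

64 dollars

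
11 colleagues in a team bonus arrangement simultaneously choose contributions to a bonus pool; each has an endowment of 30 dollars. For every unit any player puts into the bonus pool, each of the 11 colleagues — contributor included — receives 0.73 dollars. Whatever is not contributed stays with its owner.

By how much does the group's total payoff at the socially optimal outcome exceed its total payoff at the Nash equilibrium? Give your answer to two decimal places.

The private return per contributed unit is 0.73 < 1, so contributing 0 is dominant for every player. At the Nash equilibrium everyone keeps their 30, and the group total is 11 × 30 = 330.
Each contributed unit returns 8.030 to the group as a whole (0.73 to each of 11 players), which exceeds 1, so the social optimum is full contribution: group total = 8.030 × 330 = 2649.90.
Efficiency loss = 2649.90 − 330 = 2319.90.

2319.90 dollars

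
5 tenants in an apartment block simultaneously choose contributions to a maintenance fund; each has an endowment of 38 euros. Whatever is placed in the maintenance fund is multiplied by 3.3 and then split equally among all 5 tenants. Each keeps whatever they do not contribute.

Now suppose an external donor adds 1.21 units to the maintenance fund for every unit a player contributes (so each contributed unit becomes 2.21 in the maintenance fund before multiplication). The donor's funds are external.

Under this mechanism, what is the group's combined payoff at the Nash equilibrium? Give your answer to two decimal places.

Under the mechanism each unit contributed yields 3.3 × 2.21 / 5 = 1.4586 back to its contributor per unit of net cost, which exceeds 1, making full contribution the dominant choice for everyone.
So the Nash equilibrium is full contribution by all 5; the group earns 3.3 × 2.21 × 190 = 1385.67.

1385.67 euros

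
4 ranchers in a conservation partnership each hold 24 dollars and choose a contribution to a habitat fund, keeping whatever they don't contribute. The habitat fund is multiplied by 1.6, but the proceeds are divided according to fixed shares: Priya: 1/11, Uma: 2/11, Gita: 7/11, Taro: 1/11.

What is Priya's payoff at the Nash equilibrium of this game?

27.49 dollars

For player j, contributing a unit is worthwhile iff 1.6 × (j's share) ≥ 1, i.e. iff j's share is at least 0.6250.
Only Gita (7/11) clears that bar, contributing 24; the remaining 3 contribute 0. Total contributed: 24.
Priya keeps 24 and receives 1.6 × 24 × 1/11 = 3.49 from the habitat fund, for a payoff of 27.49.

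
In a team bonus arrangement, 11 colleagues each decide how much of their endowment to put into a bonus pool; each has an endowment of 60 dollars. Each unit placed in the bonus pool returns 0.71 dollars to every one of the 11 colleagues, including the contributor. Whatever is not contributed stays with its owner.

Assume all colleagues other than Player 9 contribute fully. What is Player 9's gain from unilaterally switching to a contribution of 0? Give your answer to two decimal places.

17.40 dollars

Switching from a contribution of 60 to 0 lets Player 9 keep an extra 60 dollars, but lowers the bonus pool by 60, which costs Player 9 their own share of that drop: 0.71 × 60 = 42.60.
Net gain = 60 − 42.60 = 17.40. The private return per contributed unit (0.71) is below 1, so free-riding is indeed the best response regardless of what the others do.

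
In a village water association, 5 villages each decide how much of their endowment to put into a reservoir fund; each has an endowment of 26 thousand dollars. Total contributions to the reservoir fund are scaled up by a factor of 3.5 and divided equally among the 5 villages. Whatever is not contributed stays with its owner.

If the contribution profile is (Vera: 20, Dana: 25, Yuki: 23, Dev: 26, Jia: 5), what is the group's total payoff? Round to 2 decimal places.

377.50 thousand dollars

Total contributed: 20 + 25 + 23 + 26 + 5 = 99; total kept: 5 × 26 − 99 = 31.
The reservoir fund pays out 3.5 × 99 = 346.50 in aggregate.
Group total = 31 + 346.50 = 377.50.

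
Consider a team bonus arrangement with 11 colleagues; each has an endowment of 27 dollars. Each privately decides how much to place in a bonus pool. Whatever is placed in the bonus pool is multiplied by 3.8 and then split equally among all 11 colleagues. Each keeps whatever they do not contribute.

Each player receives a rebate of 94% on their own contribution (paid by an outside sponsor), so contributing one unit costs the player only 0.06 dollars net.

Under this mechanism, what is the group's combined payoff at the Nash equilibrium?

1407.78 dollars

With the mechanism, a contributed unit returns (3.8/11) / 0.06 = 5.7576 per unit of net cost to the contributor — now above 1 — so contributing fully is weakly dominant for every player.
So the Nash equilibrium is full contribution by all 11; the group earns 11 × (27 × 0.94 + 3.8 × 27) = 1407.78.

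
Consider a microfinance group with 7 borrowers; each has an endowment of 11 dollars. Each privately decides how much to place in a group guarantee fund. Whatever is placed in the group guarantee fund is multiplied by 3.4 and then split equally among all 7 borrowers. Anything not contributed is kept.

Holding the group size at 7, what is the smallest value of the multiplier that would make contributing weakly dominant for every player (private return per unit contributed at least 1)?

A contributed unit returns (multiplier)/7 to its contributor.
This reaches 1 exactly when the multiplier is 7.

7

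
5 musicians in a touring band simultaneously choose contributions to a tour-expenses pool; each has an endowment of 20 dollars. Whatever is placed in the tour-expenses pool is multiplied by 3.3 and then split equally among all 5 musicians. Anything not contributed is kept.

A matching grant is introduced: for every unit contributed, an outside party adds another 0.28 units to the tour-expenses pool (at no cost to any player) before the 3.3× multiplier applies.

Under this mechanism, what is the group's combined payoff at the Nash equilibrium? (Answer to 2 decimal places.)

100.00 dollars

The effective private return is 3.3 × 1.28 / 5 = 0.8448, which is still under 1, so the mechanism doesn't change anyone's dominant strategy: zero contribution.
At the Nash equilibrium no one contributes; group total payoff = 5 × 20 = 100.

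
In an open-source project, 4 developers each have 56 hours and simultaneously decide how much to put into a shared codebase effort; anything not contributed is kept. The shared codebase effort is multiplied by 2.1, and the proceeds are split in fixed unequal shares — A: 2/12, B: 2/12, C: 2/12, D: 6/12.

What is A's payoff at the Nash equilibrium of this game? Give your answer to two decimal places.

A player with share s gets back 2.1·s per unit contributed, so full contribution is dominant for anyone with s > 1/2.1 = 0.4762 and zero contribution is dominant for anyone below.
The only share above 0.4762 is D's 6/12, contributing 56; the remaining 3 contribute 0. Total contributed: 56.
A keeps 56 and receives 2.1 × 56 × 2/12 = 19.60 from the shared codebase effort, for a payoff of 75.60.

75.60 hours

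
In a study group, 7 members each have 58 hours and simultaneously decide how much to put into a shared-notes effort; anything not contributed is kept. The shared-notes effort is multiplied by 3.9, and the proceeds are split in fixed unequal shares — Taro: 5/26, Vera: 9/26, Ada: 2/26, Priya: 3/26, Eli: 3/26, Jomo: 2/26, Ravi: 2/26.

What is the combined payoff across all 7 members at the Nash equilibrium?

Each unit j contributes comes back to j as 3.9 × (j's share), so j prefers to contribute only if that share exceeds 1/3.9 = 0.2564; otherwise keeping the unit dominates.
Vera alone (share 9/26) is above the threshold, contributing 58; the remaining 6 contribute 0. Total contributed: 58.
The shared-notes effort pays out 3.9 × 58 = 226.20 in total (split across the unequal shares, but the aggregate is all that matters for the group sum).
The 6 free-riders keep 58 each, adding 348. Group total = 348 + 226.20 = 574.20.

574.20 hours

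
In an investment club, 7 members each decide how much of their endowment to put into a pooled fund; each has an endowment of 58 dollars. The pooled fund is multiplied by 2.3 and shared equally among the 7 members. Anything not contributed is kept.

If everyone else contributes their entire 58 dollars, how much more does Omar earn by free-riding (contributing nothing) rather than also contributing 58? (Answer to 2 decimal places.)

Switching from a contribution of 58 to 0 lets Omar keep an extra 58 dollars, but lowers the pooled fund by 58, which costs Omar their own share of that drop: 2.3/7 × 58 = 19.06.
Net gain = 58 − 19.06 = 38.94. The private return per contributed unit (0.3286) is below 1, so free-riding is indeed the best response regardless of what the others do.

38.94 dollars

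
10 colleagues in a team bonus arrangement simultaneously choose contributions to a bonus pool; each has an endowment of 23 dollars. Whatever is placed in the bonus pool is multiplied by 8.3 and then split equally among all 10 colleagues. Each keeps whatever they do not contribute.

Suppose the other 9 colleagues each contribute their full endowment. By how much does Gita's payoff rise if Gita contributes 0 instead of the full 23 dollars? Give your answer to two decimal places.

3.91 dollars

Switching from a contribution of 23 to 0 lets Gita keep an extra 23 dollars, but lowers the bonus pool by 23, which costs Gita their own share of that drop: 8.3/10 × 23 = 19.09.
Net gain = 23 − 19.09 = 3.91. The private return per contributed unit (0.8300) is below 1, so free-riding is indeed the best response regardless of what the others do.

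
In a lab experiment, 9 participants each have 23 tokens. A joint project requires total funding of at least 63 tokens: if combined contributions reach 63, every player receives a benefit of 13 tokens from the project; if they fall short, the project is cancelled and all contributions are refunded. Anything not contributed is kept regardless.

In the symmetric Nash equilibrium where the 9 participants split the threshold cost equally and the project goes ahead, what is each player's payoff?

Equal share of the threshold: 63/9 = 7.
At this profile no one gains by cutting their contribution: any cut drops the total below 63, the project is cancelled, contributions are refunded, and the deviator ends with 23, which is less than 23 − 7 + 13 = 29. Contributing more than 7 just wastes the excess. So contributing exactly 7 is a best response.
Each player's payoff: 23 − 7 + 13 = 29.

29 tokens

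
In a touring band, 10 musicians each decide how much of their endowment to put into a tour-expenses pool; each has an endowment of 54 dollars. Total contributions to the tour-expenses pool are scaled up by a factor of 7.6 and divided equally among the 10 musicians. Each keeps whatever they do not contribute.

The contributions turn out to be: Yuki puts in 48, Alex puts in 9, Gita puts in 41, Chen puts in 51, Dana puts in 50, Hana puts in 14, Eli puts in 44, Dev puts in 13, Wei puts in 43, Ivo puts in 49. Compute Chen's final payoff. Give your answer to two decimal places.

Total contributed: 48 + 9 + 41 + 51 + 50 + 14 + 44 + 13 + 43 + 49 = 362.
Each receives 7.6 × 362 / 10 = 275.12 from the tour-expenses pool.
Chen keeps 54 − 51 = 3, so Chen's payoff is 3 + 275.12 = 278.12.

278.12 dollars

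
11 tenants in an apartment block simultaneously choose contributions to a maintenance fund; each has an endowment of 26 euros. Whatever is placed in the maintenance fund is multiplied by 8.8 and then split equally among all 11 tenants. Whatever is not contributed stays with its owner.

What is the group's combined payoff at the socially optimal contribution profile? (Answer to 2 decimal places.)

Each contributed unit returns 8.800 to the group as a whole (0.8000 to each of 11 players), which exceeds 1, so the social optimum is full contribution: group total = 8.800 × 286 = 2516.80.

2516.80 euros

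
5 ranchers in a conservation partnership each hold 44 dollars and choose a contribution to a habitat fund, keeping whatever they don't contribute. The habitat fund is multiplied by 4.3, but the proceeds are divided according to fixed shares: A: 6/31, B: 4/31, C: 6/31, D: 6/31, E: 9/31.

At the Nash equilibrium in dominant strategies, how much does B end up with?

For player j, contributing a unit is worthwhile iff 4.3 × (j's share) ≥ 1, i.e. iff j's share is at least 0.2326.
Only E (9/31) clears that bar, contributing 44; the remaining 4 contribute 0. Total contributed: 44.
B keeps 44 and receives 4.3 × 44 × 4/31 = 24.41 from the habitat fund, for a payoff of 68.41.

68.41 dollars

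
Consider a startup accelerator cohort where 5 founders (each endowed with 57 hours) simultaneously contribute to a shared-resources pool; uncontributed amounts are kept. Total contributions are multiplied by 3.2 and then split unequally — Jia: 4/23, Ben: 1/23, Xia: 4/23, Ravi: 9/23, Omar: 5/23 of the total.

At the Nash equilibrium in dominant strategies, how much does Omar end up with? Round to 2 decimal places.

Player j's private return per contributed unit is 3.2 × (j's share). Contributing is weakly dominant for j when that share is at least 1/3.2 = 0.3125, and contributing 0 is dominant otherwise.
The only share above 0.3125 is Ravi's 9/23, contributing 57; the remaining 4 contribute 0. Total contributed: 57.
Omar keeps 57 and receives 3.2 × 57 × 5/23 = 39.65 from the shared-resources pool, for a payoff of 96.65.

96.65 hours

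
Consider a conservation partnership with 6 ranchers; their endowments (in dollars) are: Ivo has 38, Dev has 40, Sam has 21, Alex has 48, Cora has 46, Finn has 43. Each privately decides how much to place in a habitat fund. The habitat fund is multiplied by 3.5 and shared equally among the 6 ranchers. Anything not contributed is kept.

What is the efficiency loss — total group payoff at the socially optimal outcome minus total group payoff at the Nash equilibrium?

The private return per contributed unit is 3.5/6 = 0.5833 < 1 for every player regardless of endowment, so the Nash equilibrium is zero contribution and the group total is Σ E_j = 38 + 40 + 21 + 48 + 46 + 43 = 236.
Each contributed unit returns 3.500 to the group, so the social optimum is full contribution by everyone: group total = 3.500 × 236 = 826.00.
Efficiency loss = (3.500 − 1) × 236 = 590.00.

590.00 dollars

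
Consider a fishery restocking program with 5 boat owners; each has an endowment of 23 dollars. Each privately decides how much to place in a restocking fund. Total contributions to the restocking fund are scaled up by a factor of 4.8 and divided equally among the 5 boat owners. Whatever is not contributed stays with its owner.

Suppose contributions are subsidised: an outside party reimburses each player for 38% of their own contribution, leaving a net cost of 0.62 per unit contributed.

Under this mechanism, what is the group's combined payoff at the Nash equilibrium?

With the mechanism, a contributed unit returns (4.8/5) / 0.62 = 1.5484 per unit of net cost to the contributor — now above 1 — so contributing fully is weakly dominant for every player.
At the Nash equilibrium everyone contributes 23. Group total payoff = 5 × (23 × 0.38 + 4.8 × 23) = 595.70.

595.70 dollars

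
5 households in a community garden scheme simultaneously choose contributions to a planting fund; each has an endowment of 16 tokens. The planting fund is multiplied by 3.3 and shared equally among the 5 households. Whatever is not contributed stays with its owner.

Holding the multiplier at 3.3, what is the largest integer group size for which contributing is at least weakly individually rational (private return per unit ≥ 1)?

Private return per unit is 3.3/(group size), which is ≥ 1 whenever the group size is ≤ 3.3.
The largest such integer is 3.

3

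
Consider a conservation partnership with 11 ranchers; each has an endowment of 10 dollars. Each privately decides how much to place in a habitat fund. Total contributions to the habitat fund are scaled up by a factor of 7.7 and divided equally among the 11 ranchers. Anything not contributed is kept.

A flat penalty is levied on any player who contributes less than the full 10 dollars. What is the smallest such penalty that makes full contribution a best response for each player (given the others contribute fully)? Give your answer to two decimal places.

3.00 dollars

Given the others contribute fully, the best deviation is to contribute 0 (any partial contribution still incurs the fine and gives up units whose private return 0.7000 is below 1).
Deviating from 10 to 0 saves 10 dollars but forfeits the deviator's share of the drop in the habitat fund: 7.7/11 × 10 = 7.00.
So the deviation gain is 10 − 7.00 = 3.00, and the fine must be at least 3.00 dollars to wipe it out.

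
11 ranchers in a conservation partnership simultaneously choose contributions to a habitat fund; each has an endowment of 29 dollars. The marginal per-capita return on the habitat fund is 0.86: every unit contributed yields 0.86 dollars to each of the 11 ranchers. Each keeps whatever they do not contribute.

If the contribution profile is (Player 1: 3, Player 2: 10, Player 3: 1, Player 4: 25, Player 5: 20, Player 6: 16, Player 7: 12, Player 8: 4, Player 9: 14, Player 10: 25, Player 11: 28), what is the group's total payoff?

1655.68 dollars

Total contributed: 3 + 10 + 1 + 25 + 20 + 16 + 12 + 4 + 14 + 25 + 28 = 158; total kept: 11 × 29 − 158 = 161.
The habitat fund pays out 0.86 × 11 × 158 = 1494.68 in aggregate.
Group total = 161 + 1494.68 = 1655.68.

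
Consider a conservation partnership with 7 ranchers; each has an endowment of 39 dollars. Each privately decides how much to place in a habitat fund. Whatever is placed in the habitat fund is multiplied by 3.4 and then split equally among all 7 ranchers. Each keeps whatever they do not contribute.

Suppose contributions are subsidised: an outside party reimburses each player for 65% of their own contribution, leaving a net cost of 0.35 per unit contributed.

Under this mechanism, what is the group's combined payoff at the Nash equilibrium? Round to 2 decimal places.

1105.65 dollars

The effective private return per unit is now (3.4/7) / 0.35 = 1.3878 > 1, so every player's dominant strategy flips to full contribution.
So the Nash equilibrium is full contribution by all 7; the group earns 7 × (39 × 0.65 + 3.4 × 39) = 1105.65.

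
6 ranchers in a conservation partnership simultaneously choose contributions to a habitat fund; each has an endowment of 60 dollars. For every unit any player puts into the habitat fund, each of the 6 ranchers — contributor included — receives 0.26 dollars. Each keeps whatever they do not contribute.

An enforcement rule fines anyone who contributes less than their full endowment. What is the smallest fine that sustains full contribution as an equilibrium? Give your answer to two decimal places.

44.40 dollars

Given the others contribute fully, the best deviation is to contribute 0 (any partial contribution still incurs the fine and gives up units whose private return 0.26 is below 1).
Deviating from 60 to 0 saves 60 dollars but forfeits the deviator's share of the drop in the habitat fund: 0.26 × 60 = 15.60.
So the deviation gain is 60 − 15.60 = 44.40, and the fine must be at least 44.40 dollars to wipe it out.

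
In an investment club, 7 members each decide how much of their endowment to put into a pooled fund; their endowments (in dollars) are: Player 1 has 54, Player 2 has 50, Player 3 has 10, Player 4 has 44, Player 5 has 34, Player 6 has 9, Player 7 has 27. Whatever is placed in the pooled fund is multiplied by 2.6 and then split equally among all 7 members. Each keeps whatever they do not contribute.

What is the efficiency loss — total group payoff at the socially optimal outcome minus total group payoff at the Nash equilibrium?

The private return per contributed unit is 2.6/7 = 0.3714 < 1 for every player regardless of endowment, so the Nash equilibrium is zero contribution and the group total is Σ E_j = 54 + 50 + 10 + 44 + 34 + 9 + 27 = 228.
Each contributed unit returns 2.600 to the group, so the social optimum is full contribution by everyone: group total = 2.600 × 228 = 592.80.
Efficiency loss = (2.600 − 1) × 228 = 364.80.

364.80 dollars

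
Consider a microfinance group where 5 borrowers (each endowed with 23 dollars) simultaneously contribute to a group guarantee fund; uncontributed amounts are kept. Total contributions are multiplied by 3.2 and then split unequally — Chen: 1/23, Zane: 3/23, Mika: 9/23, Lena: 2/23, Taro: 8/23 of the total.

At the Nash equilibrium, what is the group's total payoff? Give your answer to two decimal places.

Each unit j contributes comes back to j as 3.2 × (j's share), so j prefers to contribute only if that share exceeds 1/3.2 = 0.3125; otherwise keeping the unit dominates.
Mika and Taro are above the threshold, contributing 23 each; the remaining 3 contribute 0. Total contributed: 46.
The group guarantee fund pays out 3.2 × 46 = 147.20 in total (split across the unequal shares, but the aggregate is all that matters for the group sum).
The 3 free-riders keep 23 each, adding 69. Group total = 69 + 147.20 = 216.20.

216.20 dollars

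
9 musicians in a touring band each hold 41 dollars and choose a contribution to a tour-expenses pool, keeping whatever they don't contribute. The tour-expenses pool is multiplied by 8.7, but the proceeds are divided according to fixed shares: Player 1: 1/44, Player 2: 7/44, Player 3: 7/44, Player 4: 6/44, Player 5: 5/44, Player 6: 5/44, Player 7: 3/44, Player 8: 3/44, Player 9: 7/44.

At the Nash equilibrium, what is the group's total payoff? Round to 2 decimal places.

Player j's private return per contributed unit is 8.7 × (j's share). Contributing is weakly dominant for j when that share is at least 1/8.7 = 0.1149, and contributing 0 is dominant otherwise.
Player 2, Player 3, Player 4 and Player 9 are above the threshold, contributing 41 each; the remaining 5 contribute 0. Total contributed: 164.
The tour-expenses pool pays out 8.7 × 164 = 1426.80 in total (split across the unequal shares, but the aggregate is all that matters for the group sum).
The 5 free-riders keep 41 each, adding 205. Group total = 205 + 1426.80 = 1631.80.

1631.80 dollars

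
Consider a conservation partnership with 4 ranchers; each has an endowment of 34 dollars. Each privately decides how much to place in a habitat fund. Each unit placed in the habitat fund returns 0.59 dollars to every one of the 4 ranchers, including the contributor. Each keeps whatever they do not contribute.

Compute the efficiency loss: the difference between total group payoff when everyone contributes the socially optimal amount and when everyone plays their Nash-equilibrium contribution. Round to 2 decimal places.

184.96 dollars

The private return per contributed unit is 0.59 < 1, so contributing 0 is dominant for every player. At the Nash equilibrium everyone keeps their 34, and the group total is 4 × 34 = 136.
Each contributed unit returns 2.360 to the group as a whole (0.59 to each of 4 players), which exceeds 1, so the social optimum is full contribution: group total = 2.360 × 136 = 320.96.
Efficiency loss = 320.96 − 136 = 184.96.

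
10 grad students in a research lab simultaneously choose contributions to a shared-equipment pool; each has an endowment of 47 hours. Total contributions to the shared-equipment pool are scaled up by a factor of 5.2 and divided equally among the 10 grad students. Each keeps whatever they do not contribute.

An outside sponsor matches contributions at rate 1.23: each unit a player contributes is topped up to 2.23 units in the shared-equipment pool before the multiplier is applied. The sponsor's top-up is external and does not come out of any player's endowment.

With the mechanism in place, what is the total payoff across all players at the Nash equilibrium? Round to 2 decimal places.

5450.12 hours

With the mechanism, a contributed unit returns 5.2 × 2.23 / 10 = 1.1596 per unit of net cost to the contributor — now above 1 — so contributing fully is weakly dominant for every player.
So the Nash equilibrium is full contribution by all 10; the group earns 5.2 × 2.23 × 470 = 5450.12.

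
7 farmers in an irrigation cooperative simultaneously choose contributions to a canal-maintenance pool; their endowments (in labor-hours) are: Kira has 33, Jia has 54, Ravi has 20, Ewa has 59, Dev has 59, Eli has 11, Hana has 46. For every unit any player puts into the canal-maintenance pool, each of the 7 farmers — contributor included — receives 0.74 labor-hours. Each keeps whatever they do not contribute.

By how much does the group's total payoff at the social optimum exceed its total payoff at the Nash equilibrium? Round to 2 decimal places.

1178.76 labor-hours

The private return per contributed unit is 0.74 < 1 for everyone, so the Nash equilibrium is zero contribution and the group total is Σ E_j = 33 + 54 + 20 + 59 + 59 + 11 + 46 = 282.
Each contributed unit returns 5.180 to the group, so the social optimum is full contribution by everyone: group total = 5.180 × 282 = 1460.76.
Efficiency loss = (5.180 − 1) × 282 = 1178.76.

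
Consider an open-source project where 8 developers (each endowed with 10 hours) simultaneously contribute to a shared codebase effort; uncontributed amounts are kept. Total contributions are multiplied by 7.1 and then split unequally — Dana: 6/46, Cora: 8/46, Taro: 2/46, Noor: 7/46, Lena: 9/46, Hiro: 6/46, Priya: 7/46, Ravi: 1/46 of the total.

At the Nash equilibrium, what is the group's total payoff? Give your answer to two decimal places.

324.00 hours

A player with share s gets back 7.1·s per unit contributed, so full contribution is dominant for anyone with s > 1/7.1 = 0.1408 and zero contribution is dominant for anyone below.
Cora, Noor, Lena and Priya are above the threshold, contributing 10 each; the remaining 4 contribute 0. Total contributed: 40.
The shared codebase effort pays out 7.1 × 40 = 284.00 in total (split across the unequal shares, but the aggregate is all that matters for the group sum).
The 4 free-riders keep 10 each, adding 40. Group total = 40 + 284.00 = 324.00.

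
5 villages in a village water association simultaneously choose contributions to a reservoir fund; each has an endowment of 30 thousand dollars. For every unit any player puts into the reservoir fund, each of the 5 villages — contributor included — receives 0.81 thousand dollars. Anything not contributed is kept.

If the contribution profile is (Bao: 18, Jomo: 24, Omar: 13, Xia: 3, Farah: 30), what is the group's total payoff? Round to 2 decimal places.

Total contributed: 18 + 24 + 13 + 3 + 30 = 88; total kept: 5 × 30 − 88 = 62.
The reservoir fund pays out 0.81 × 5 × 88 = 356.40 in aggregate.
Group total = 62 + 356.40 = 418.40.

418.40 thousand dollars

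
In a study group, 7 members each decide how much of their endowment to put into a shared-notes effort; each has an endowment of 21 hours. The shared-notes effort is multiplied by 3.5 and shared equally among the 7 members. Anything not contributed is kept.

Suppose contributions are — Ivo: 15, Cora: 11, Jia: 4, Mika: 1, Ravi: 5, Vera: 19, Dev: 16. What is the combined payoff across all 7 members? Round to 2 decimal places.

Total contributed: 15 + 11 + 4 + 1 + 5 + 19 + 16 = 71; total kept: 7 × 21 − 71 = 76.
The shared-notes effort pays out 3.5 × 71 = 248.50 in aggregate.
Group total = 76 + 248.50 = 324.50.

324.50 hours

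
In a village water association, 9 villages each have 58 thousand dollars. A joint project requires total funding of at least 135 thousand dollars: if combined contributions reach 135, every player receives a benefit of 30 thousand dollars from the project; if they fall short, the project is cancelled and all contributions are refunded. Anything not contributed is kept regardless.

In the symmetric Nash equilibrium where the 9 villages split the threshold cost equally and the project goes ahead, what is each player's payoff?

73 thousand dollars

Equal share of the threshold: 135/9 = 15.
At this profile no one gains by cutting their contribution: any cut drops the total below 135, the project is cancelled, contributions are refunded, and the deviator ends with 58, which is less than 58 − 15 + 30 = 73. Contributing more than 15 just wastes the excess. So contributing exactly 15 is a best response.
Each player's payoff: 58 − 15 + 30 = 73.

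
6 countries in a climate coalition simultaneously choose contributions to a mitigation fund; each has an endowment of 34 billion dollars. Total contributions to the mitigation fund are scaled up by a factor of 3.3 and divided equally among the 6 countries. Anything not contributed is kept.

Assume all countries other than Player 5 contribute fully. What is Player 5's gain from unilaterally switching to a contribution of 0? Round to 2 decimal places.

15.30 billion dollars

Switching from a contribution of 34 to 0 lets Player 5 keep an extra 34 billion dollars, but lowers the mitigation fund by 34, which costs Player 5 their own share of that drop: 3.3/6 × 34 = 18.70.
Net gain = 34 − 18.70 = 15.30. The private return per contributed unit (0.5500) is below 1, so free-riding is indeed the best response regardless of what the others do.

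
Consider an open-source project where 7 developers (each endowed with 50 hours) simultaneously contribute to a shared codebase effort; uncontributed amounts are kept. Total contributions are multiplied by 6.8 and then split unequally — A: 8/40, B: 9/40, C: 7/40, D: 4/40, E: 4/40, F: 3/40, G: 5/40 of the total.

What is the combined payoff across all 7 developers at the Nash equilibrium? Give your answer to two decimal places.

1220.00 hours

Each unit j contributes comes back to j as 6.8 × (j's share), so j prefers to contribute only if that share exceeds 1/6.8 = 0.1471; otherwise keeping the unit dominates.
The shares above 0.1471 belong to A, B and C, contributing 50 each; the remaining 4 contribute 0. Total contributed: 150.
The shared codebase effort pays out 6.8 × 150 = 1020.00 in total (split across the unequal shares, but the aggregate is all that matters for the group sum).
The 4 free-riders keep 50 each, adding 200. Group total = 200 + 1020.00 = 1220.00.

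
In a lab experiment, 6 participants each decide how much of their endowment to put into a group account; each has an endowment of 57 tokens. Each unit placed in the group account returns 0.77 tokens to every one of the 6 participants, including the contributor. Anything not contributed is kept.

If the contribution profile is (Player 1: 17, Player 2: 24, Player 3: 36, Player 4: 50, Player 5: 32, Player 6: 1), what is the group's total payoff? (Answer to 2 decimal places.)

921.20 tokens

Total contributed: 17 + 24 + 36 + 50 + 32 + 1 = 160; total kept: 6 × 57 − 160 = 182.
The group account pays out 0.77 × 6 × 160 = 739.20 in aggregate.
Group total = 182 + 739.20 = 921.20.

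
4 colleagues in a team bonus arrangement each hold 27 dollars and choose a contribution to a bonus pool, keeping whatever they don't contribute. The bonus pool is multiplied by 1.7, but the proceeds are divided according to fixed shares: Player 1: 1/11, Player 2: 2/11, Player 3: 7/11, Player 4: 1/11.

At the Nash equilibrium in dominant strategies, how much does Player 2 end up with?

35.35 dollars

Each unit j contributes comes back to j as 1.7 × (j's share), so j prefers to contribute only if that share exceeds 1/1.7 = 0.5882; otherwise keeping the unit dominates.
The only share above 0.5882 is Player 3's 7/11, contributing 27; the remaining 3 contribute 0. Total contributed: 27.
Player 2 keeps 27 and receives 1.7 × 27 × 2/11 = 8.35 from the bonus pool, for a payoff of 35.35.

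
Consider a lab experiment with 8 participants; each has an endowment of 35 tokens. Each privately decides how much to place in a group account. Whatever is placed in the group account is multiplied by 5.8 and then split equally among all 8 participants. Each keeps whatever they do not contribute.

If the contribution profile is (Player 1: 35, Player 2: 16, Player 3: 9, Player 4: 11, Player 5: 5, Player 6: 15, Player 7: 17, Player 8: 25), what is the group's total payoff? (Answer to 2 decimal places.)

Total contributed: 35 + 16 + 9 + 11 + 5 + 15 + 17 + 25 = 133; total kept: 8 × 35 − 133 = 147.
The group account pays out 5.8 × 133 = 771.40 in aggregate.
Group total = 147 + 771.40 = 918.40.

918.40 tokens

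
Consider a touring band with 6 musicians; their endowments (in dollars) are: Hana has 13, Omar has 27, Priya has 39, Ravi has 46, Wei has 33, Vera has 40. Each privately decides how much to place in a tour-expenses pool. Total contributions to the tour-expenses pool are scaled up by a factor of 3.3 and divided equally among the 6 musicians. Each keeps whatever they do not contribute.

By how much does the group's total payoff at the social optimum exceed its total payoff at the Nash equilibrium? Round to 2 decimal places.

455.40 dollars

The private return per contributed unit is 3.3/6 = 0.5500 < 1 for every player regardless of endowment, so the Nash equilibrium is zero contribution and the group total is Σ E_j = 13 + 27 + 39 + 46 + 33 + 40 = 198.
Each contributed unit returns 3.300 to the group, so the social optimum is full contribution by everyone: group total = 3.300 × 198 = 653.40.
Efficiency loss = (3.300 − 1) × 198 = 455.40.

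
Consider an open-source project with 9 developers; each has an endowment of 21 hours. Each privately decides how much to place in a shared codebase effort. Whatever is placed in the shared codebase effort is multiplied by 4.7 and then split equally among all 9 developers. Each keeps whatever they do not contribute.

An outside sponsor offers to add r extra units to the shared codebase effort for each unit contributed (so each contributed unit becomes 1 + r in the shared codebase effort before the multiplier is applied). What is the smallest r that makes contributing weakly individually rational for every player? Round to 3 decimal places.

0.915

With matching at rate r, one contributed unit becomes (1 + r) in the shared codebase effort and returns 4.7 × (1 + r) / 9 to the contributor.
Setting this equal to 1: 1 + r = 9/4.7 = 1.9149.
So the minimum matching rate is r = 1.9149 − 1 = 0.915.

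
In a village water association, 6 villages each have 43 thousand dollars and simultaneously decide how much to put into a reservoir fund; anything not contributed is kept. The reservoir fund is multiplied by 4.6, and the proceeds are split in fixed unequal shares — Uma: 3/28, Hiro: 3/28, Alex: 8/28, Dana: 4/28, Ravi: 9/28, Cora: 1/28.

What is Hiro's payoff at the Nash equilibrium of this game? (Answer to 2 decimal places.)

Player j's private return per contributed unit is 4.6 × (j's share). Contributing is weakly dominant for j when that share is at least 1/4.6 = 0.2174, and contributing 0 is dominant otherwise.
The shares above 0.2174 belong to Alex and Ravi, contributing 43 each; the remaining 4 contribute 0. Total contributed: 86.
Hiro keeps 43 and receives 4.6 × 86 × 3/28 = 42.39 from the reservoir fund, for a payoff of 85.39.

85.39 thousand dollars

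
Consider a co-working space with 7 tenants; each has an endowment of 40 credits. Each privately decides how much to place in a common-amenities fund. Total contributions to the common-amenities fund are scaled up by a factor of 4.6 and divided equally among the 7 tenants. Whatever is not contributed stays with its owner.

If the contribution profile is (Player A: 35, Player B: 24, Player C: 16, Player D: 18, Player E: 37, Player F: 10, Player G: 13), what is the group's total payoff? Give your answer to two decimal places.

830.80 credits

Total contributed: 35 + 24 + 16 + 18 + 37 + 10 + 13 = 153; total kept: 7 × 40 − 153 = 127.
The common-amenities fund pays out 4.6 × 153 = 703.80 in aggregate.
Group total = 127 + 703.80 = 830.80.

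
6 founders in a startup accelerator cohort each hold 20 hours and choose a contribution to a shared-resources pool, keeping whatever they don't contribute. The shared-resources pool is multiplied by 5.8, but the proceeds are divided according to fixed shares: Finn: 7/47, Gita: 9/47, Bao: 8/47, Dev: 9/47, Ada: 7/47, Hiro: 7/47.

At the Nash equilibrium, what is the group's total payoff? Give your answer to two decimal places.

Player j's private return per contributed unit is 5.8 × (j's share). Contributing is weakly dominant for j when that share is at least 1/5.8 = 0.1724, and contributing 0 is dominant otherwise.
Gita and Dev are above the threshold, contributing 20 each; the remaining 4 contribute 0. Total contributed: 40.
The shared-resources pool pays out 5.8 × 40 = 232.00 in total (split across the unequal shares, but the aggregate is all that matters for the group sum).
The 4 free-riders keep 20 each, adding 80. Group total = 80 + 232.00 = 312.00.

312.00 hours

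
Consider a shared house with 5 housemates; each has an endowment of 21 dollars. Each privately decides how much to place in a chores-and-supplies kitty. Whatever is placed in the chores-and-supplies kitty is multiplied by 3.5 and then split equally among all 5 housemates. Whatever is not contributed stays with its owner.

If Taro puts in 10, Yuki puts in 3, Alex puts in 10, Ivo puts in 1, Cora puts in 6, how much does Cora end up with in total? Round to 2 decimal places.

36.00 dollars

Total contributed: 10 + 3 + 10 + 1 + 6 = 30.
Each receives 3.5 × 30 / 5 = 21.00 from the chores-and-supplies kitty.
Cora keeps 21 − 6 = 15, so Cora's payoff is 15 + 21.00 = 36.00.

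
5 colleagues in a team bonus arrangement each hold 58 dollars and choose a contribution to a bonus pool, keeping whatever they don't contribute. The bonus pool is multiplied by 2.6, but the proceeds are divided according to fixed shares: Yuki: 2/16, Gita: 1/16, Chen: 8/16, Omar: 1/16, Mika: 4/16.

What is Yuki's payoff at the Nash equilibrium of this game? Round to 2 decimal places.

Each unit j contributes comes back to j as 2.6 × (j's share), so j prefers to contribute only if that share exceeds 1/2.6 = 0.3846; otherwise keeping the unit dominates.
Only Chen (8/16) clears that bar, contributing 58; the remaining 4 contribute 0. Total contributed: 58.
Yuki keeps 58 and receives 2.6 × 58 × 2/16 = 18.85 from the bonus pool, for a payoff of 76.85.

76.85 dollars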